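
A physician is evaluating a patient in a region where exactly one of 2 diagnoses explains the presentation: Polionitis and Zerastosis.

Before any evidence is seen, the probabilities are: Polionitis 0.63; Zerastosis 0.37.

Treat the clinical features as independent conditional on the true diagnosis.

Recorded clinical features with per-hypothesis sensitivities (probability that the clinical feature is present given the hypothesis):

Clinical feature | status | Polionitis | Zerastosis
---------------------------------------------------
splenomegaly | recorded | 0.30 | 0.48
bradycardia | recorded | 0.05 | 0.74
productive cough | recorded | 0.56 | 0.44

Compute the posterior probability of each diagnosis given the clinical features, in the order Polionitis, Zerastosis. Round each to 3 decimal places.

For each hypothesis, the unnormalized posterior weight is prior × product of the clinical feature likelihoods:
  Polionitis: 0.63 × 0.30 × 0.05 × 0.56 = 0.005292
  Zerastosis: 0.37 × 0.48 × 0.74 × 0.44 = 0.057827
Marginal likelihood of the evidence = 0.063119.
P(Polionitis | evidence) = 0.005292 / 0.063119 ≈ 0.084
P(Zerastosis | evidence) = 0.057827 / 0.063119 ≈ 0.916

0.084, 0.916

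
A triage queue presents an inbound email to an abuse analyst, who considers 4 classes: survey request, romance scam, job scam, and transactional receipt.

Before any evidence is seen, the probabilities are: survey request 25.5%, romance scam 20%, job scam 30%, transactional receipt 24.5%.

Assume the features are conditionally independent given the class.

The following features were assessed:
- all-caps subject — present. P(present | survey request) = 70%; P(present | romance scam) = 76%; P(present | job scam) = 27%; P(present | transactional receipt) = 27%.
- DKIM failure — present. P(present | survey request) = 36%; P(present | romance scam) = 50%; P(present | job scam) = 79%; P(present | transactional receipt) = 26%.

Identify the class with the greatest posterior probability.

romance scam

For each hypothesis, the unnormalized posterior weight is prior × product of the feature likelihoods:
  survey request: 0.255 × 0.70 × 0.36 = 0.06426
  romance scam: 0.200 × 0.76 × 0.50 = 0.076
  job scam: 0.300 × 0.27 × 0.79 = 0.06399
  transactional receipt: 0.245 × 0.27 × 0.26 = 0.017199
Marginal likelihood of the evidence = 0.22145.
P(survey request | evidence) ≈ 0.06426 / 0.22145 ≈ 0.290
P(romance scam | evidence) ≈ 0.076 / 0.22145 ≈ 0.343
P(job scam | evidence) ≈ 0.06399 / 0.22145 ≈ 0.289
P(transactional receipt | evidence) ≈ 0.017199 / 0.22145 ≈ 0.078
The largest is 0.343, so romance scam is most probable.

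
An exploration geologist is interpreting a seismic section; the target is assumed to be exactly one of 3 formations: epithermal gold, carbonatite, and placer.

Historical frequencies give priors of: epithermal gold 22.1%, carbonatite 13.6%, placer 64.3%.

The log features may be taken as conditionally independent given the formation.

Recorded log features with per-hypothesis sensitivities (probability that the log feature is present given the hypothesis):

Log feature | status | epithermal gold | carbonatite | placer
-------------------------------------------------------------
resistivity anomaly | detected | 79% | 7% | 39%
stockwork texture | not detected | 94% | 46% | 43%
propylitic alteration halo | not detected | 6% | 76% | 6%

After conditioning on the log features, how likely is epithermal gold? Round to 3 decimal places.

By Bayes' rule with conditional independence, the unnormalized weight for each hypothesis is prior × ∏ likelihoods (using 1 − P(present | H) for each absent log feature):
  epithermal gold: 0.221 × 0.79 × (1 − 0.94) × (1 − 0.06) = 0.0098469
  carbonatite: 0.136 × 0.07 × (1 − 0.46) × (1 − 0.76) = 0.0012338
  placer: 0.643 × 0.39 × (1 − 0.43) × (1 − 0.06) = 0.13436
The unnormalized weights sum to 0.14544.
P(epithermal gold | evidence) = 0.0098469 / 0.14544 ≈ 0.068.

0.068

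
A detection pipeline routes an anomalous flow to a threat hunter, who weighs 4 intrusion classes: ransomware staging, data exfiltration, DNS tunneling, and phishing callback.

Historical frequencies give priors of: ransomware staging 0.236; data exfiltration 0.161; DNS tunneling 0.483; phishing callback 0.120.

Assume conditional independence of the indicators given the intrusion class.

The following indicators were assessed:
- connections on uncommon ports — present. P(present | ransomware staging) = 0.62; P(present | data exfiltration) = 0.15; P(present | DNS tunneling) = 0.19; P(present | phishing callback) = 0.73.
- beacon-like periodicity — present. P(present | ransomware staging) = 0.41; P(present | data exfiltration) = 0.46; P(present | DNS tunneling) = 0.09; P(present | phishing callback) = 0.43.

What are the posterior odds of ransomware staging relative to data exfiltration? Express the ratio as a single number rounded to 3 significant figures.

5.40

Unnormalized posterior weight (prior times the indicator likelihoods) for each of the two hypotheses:
  ransomware staging: 0.236 × 0.62 × 0.41 = 0.059991
  data exfiltration: 0.161 × 0.15 × 0.46 = 0.011109
Odds(ransomware staging : data exfiltration) = 0.059991 / 0.011109 ≈ 5.40.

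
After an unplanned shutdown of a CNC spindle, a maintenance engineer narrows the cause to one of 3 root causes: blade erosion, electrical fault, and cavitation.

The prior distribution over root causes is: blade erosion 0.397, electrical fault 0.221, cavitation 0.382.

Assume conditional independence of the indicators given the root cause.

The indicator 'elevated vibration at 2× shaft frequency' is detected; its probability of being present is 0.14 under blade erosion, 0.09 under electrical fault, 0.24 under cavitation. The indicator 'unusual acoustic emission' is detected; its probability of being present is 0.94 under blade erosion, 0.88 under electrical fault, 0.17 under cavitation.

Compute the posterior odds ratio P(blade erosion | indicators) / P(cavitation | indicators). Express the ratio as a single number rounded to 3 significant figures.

Unnormalized posterior weight (prior times the indicator likelihoods) for each of the two hypotheses:
  blade erosion: 0.397 × 0.14 × 0.94 = 0.052245
  cavitation: 0.382 × 0.24 × 0.17 = 0.015586
Posterior odds = 0.052245 / 0.015586 ≈ 3.35.

3.35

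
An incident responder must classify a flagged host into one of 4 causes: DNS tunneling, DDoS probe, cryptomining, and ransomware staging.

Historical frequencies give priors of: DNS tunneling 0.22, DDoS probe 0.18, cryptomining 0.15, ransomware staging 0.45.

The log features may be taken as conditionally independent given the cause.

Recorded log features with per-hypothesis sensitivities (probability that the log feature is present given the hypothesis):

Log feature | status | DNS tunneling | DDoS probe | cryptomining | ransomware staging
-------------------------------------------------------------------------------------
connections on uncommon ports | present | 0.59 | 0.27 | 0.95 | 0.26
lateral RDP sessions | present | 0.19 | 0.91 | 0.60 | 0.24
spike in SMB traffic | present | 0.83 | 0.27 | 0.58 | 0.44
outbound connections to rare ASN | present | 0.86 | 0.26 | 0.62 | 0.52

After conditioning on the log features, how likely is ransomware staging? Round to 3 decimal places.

Multiply each prior by the joint likelihood of the log feature pattern:
  DNS tunneling: 0.22 × 0.59 × 0.19 × 0.83 × 0.86 = 0.017604
  DDoS probe: 0.18 × 0.27 × 0.91 × 0.27 × 0.26 = 0.0031047
  cryptomining: 0.15 × 0.95 × 0.60 × 0.58 × 0.62 = 0.030746
  ransomware staging: 0.45 × 0.26 × 0.24 × 0.44 × 0.52 = 0.0064247
Marginal likelihood of the evidence = 0.057879.
P(ransomware staging | evidence) = 0.0064247 / 0.057879 ≈ 0.111.

0.111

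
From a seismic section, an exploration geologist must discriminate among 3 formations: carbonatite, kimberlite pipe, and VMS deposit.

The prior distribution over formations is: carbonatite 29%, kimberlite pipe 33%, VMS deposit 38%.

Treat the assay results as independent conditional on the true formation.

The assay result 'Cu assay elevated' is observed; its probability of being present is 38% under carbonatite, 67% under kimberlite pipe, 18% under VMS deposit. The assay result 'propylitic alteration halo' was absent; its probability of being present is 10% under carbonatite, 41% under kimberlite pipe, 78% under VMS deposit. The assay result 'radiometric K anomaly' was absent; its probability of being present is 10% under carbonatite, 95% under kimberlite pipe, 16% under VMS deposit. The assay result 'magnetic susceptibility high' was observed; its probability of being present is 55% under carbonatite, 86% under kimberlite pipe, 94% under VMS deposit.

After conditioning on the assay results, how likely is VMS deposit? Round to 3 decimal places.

Multiply each prior by the joint likelihood of the assay result pattern (using 1 − P(present | H) for each absent assay result):
  carbonatite: 0.29 × 0.38 × (1 − 0.10) × (1 − 0.10) × 0.55 = 0.049094
  kimberlite pipe: 0.33 × 0.67 × (1 − 0.41) × (1 − 0.95) × 0.86 = 0.0056093
  VMS deposit: 0.38 × 0.18 × (1 − 0.78) × (1 − 0.16) × 0.94 = 0.011882
Marginal likelihood of the evidence = 0.066585.
P(VMS deposit | evidence) = 0.011882 / 0.066585 ≈ 0.178.

0.178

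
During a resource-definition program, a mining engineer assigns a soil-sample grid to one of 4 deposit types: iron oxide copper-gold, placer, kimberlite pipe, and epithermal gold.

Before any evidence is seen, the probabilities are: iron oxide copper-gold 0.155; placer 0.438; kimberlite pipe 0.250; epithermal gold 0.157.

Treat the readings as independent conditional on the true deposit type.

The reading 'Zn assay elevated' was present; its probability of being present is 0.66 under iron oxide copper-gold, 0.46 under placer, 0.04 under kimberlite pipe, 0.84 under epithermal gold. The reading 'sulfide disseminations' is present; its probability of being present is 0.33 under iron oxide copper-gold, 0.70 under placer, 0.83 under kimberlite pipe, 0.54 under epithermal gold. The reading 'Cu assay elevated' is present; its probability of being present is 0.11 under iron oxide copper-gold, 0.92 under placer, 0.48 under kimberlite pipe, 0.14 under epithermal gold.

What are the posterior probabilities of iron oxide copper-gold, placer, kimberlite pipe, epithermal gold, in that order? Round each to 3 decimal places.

0.025, 0.880, 0.027, 0.068

For each hypothesis, the unnormalized posterior weight is prior × product of the reading likelihoods:
  iron oxide copper-gold: 0.155 × 0.66 × 0.33 × 0.11 = 0.0037135
  placer: 0.438 × 0.46 × 0.70 × 0.92 = 0.12975
  kimberlite pipe: 0.250 × 0.04 × 0.83 × 0.48 = 0.003984
  epithermal gold: 0.157 × 0.84 × 0.54 × 0.14 = 0.0099701
Normalizing constant Z = 0.0037135 + 0.12975 + 0.003984 + 0.0099701 = 0.14742.
P(iron oxide copper-gold | evidence) = 0.0037135 / 0.14742 ≈ 0.025
P(placer | evidence) = 0.12975 / 0.14742 ≈ 0.880
P(kimberlite pipe | evidence) = 0.003984 / 0.14742 ≈ 0.027
P(epithermal gold | evidence) = 0.0099701 / 0.14742 ≈ 0.068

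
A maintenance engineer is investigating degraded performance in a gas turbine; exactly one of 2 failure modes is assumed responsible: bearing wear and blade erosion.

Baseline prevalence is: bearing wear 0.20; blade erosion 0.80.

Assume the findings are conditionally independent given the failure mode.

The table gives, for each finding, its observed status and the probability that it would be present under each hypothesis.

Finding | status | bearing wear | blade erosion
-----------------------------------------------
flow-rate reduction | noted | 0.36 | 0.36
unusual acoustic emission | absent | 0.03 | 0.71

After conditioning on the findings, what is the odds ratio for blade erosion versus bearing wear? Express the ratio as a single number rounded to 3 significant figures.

Unnormalized posterior weight (prior times the finding likelihoods) for each of the two hypotheses (using 1 − P(present | H) for each absent finding):
  blade erosion: 0.80 × 0.36 × (1 − 0.71) = 0.08352
  bearing wear: 0.20 × 0.36 × (1 − 0.03) = 0.06984
Posterior odds = 0.08352 / 0.06984 ≈ 1.20.

1.20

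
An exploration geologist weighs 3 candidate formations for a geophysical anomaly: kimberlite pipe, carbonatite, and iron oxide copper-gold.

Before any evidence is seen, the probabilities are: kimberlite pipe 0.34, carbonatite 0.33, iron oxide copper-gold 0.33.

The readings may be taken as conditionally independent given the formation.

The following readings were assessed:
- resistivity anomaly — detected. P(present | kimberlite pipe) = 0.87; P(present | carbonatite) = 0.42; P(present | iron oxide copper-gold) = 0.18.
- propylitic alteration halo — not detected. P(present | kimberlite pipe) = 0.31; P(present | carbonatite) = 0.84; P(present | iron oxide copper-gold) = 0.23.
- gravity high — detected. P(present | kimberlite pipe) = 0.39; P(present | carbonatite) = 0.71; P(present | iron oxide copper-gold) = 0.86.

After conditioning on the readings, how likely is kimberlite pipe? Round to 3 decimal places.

Multiply each prior by the joint likelihood of the reading pattern (using 1 − P(present | H) for each absent reading):
  kimberlite pipe: 0.34 × 0.87 × (1 − 0.31) × 0.39 = 0.0796
  carbonatite: 0.33 × 0.42 × (1 − 0.84) × 0.71 = 0.015745
  iron oxide copper-gold: 0.33 × 0.18 × (1 − 0.23) × 0.86 = 0.039335
Marginal likelihood of the evidence = 0.13468.
P(kimberlite pipe | evidence) = 0.0796 / 0.13468 ≈ 0.591.

0.591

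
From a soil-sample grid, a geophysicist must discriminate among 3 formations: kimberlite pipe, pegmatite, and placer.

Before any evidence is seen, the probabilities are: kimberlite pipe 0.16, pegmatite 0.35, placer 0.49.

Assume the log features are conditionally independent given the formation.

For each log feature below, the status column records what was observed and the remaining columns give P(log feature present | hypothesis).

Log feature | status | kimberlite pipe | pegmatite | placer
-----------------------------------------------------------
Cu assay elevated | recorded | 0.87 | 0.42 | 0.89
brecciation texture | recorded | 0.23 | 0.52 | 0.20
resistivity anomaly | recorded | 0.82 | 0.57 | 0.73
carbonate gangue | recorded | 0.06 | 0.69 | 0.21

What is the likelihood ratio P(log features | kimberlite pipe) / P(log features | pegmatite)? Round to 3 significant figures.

0.115

Joint likelihood of the log feature pattern under each hypothesis:
  kimberlite pipe: 0.87 × 0.23 × 0.82 × 0.06 = 0.0098449
  pegmatite: 0.42 × 0.52 × 0.57 × 0.69 = 0.085897
Bayes factor = 0.0098449 / 0.085897 ≈ 0.115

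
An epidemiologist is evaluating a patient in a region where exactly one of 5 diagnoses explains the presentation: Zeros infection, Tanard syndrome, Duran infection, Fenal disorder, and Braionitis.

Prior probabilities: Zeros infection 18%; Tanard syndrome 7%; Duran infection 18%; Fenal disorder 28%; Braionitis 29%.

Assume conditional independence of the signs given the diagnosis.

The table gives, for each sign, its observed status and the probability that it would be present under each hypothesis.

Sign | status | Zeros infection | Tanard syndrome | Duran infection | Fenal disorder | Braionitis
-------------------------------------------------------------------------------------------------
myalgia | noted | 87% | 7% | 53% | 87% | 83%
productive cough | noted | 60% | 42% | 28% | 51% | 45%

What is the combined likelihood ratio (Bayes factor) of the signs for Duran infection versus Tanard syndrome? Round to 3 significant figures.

5.05

Joint likelihood of the sign pattern under each hypothesis:
  Duran infection: 0.53 × 0.28 = 0.1484
  Tanard syndrome: 0.07 × 0.42 = 0.0294
Bayes factor = 0.1484 / 0.0294 ≈ 5.05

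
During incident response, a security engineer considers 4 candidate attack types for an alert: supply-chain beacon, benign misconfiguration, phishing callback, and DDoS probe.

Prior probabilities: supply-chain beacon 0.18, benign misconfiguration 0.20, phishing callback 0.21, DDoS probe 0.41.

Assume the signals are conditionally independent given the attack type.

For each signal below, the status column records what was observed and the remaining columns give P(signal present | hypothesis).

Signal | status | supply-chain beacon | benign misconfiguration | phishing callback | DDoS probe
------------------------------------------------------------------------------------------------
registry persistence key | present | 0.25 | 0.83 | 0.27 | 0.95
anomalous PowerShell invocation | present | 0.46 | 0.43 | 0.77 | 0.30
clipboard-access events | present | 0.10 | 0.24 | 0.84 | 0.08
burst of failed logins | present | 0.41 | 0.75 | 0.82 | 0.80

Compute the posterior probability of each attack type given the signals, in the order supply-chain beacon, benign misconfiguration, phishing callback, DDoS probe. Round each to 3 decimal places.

0.017, 0.251, 0.587, 0.146

For each hypothesis, the unnormalized posterior weight is prior × product of the signal likelihoods:
  supply-chain beacon: 0.18 × 0.25 × 0.46 × 0.10 × 0.41 = 0.0008487
  benign misconfiguration: 0.20 × 0.83 × 0.43 × 0.24 × 0.75 = 0.012848
  phishing callback: 0.21 × 0.27 × 0.77 × 0.84 × 0.82 = 0.030072
  DDoS probe: 0.41 × 0.95 × 0.30 × 0.08 × 0.80 = 0.0074784
The unnormalized weights sum to 0.051248.
P(supply-chain beacon | evidence) = 0.0008487 / 0.051248 ≈ 0.017
P(benign misconfiguration | evidence) = 0.012848 / 0.051248 ≈ 0.251
P(phishing callback | evidence) = 0.030072 / 0.051248 ≈ 0.587
P(DDoS probe | evidence) = 0.0074784 / 0.051248 ≈ 0.146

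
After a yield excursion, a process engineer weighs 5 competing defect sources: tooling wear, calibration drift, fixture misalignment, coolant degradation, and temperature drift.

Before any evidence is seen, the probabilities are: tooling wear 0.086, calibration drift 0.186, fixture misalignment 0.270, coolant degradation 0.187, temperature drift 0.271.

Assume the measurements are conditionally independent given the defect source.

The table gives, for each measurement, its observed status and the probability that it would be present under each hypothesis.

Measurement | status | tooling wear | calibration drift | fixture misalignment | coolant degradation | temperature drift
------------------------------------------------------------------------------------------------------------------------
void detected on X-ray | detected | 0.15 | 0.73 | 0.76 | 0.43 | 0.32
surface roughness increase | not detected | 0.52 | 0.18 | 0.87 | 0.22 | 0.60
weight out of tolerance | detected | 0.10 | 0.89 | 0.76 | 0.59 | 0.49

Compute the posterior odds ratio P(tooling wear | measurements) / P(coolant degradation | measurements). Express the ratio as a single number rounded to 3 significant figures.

Posterior odds equal prior odds times the likelihood ratio; only the two competing hypotheses matter (using 1 − P(present | H) for each absent measurement).
  tooling wear: 0.086 × 0.15 × (1 − 0.52) × 0.10 = 0.0006192
  coolant degradation: 0.187 × 0.43 × (1 − 0.22) × 0.59 = 0.037005
Posterior odds = 0.0006192 / 0.037005 ≈ 0.0167.

0.0167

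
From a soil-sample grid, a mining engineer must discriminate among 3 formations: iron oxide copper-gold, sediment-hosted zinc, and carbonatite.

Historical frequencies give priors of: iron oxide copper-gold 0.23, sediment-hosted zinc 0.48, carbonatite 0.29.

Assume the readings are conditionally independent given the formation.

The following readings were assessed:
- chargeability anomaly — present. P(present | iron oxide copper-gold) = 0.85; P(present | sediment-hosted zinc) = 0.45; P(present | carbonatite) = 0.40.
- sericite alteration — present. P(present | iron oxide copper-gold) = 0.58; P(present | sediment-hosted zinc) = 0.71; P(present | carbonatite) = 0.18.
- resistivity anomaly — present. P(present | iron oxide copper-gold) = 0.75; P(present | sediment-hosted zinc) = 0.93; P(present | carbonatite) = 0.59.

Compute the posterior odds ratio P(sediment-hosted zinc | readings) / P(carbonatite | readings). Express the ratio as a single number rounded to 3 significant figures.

11.6

The normalizing constant cancels in an odds ratio, so compute prior × likelihood for the two hypotheses only:
  sediment-hosted zinc: 0.48 × 0.45 × 0.71 × 0.93 = 0.14262
  carbonatite: 0.29 × 0.40 × 0.18 × 0.59 = 0.012319
Odds(sediment-hosted zinc : carbonatite) = 0.14262 / 0.012319 ≈ 11.6.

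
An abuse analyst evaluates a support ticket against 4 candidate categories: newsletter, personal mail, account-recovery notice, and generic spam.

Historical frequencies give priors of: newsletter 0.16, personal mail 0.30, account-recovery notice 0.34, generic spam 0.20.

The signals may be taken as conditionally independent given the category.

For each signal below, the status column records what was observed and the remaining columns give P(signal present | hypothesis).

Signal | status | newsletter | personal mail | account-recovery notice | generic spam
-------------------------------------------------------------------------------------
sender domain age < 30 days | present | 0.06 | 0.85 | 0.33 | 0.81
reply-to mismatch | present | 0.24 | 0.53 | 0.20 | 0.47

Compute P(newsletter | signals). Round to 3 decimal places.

By Bayes' rule with conditional independence, the unnormalized weight for each hypothesis is prior × ∏ likelihoods:
  newsletter: 0.16 × 0.06 × 0.24 = 0.002304
  personal mail: 0.30 × 0.85 × 0.53 = 0.13515
  account-recovery notice: 0.34 × 0.33 × 0.20 = 0.02244
  generic spam: 0.20 × 0.81 × 0.47 = 0.07614
The unnormalized weights sum to 0.23603.
P(newsletter | evidence) = 0.002304 / 0.23603 ≈ 0.010.

0.010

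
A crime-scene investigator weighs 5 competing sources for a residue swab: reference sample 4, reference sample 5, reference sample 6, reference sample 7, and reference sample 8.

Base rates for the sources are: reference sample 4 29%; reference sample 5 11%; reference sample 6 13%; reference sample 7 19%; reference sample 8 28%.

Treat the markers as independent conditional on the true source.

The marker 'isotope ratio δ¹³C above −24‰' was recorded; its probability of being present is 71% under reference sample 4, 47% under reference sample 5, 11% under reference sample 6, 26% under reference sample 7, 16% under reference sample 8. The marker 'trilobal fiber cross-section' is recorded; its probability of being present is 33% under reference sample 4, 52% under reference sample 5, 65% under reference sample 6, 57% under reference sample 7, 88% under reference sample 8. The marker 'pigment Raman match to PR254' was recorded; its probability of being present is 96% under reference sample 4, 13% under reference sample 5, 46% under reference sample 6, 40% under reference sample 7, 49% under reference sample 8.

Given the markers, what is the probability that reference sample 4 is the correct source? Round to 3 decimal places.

For each hypothesis, the unnormalized posterior weight is prior × product of the marker likelihoods:
  reference sample 4: 0.29 × 0.71 × 0.33 × 0.96 = 0.065229
  reference sample 5: 0.11 × 0.47 × 0.52 × 0.13 = 0.0034949
  reference sample 6: 0.13 × 0.11 × 0.65 × 0.46 = 0.0042757
  reference sample 7: 0.19 × 0.26 × 0.57 × 0.40 = 0.011263
  reference sample 8: 0.28 × 0.16 × 0.88 × 0.49 = 0.019318
Marginal likelihood of the evidence = 0.10358.
P(reference sample 4 | evidence) = 0.065229 / 0.10358 ≈ 0.630.

0.630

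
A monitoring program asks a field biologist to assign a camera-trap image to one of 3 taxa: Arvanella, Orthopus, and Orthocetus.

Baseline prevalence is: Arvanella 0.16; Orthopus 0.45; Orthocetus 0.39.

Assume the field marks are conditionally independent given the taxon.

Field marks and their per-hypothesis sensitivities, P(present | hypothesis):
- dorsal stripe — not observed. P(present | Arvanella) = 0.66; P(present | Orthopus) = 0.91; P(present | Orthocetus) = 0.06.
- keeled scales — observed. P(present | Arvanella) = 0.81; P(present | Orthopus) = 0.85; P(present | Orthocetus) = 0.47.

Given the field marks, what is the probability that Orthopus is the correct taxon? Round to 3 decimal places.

By Bayes' rule with conditional independence, the unnormalized weight for each hypothesis is prior × ∏ likelihoods (using 1 − P(present | H) for each absent field mark):
  Arvanella: 0.16 × (1 − 0.66) × 0.81 = 0.044064
  Orthopus: 0.45 × (1 − 0.91) × 0.85 = 0.034425
  Orthocetus: 0.39 × (1 − 0.06) × 0.47 = 0.1723
The unnormalized weights sum to 0.25079.
P(Orthopus | evidence) = 0.034425 / 0.25079 ≈ 0.137.

0.137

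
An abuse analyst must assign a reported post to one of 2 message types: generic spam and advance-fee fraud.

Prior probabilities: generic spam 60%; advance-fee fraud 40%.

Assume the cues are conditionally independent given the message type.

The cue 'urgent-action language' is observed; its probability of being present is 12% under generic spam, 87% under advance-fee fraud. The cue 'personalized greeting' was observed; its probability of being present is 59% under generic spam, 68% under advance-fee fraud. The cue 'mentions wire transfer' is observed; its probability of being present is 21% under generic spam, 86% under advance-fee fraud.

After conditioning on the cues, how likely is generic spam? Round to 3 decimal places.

Multiply each prior by the joint likelihood of the cue pattern:
  generic spam: 0.60 × 0.12 × 0.59 × 0.21 = 0.0089208
  advance-fee fraud: 0.40 × 0.87 × 0.68 × 0.86 = 0.20351
Marginal likelihood of the evidence = 0.21243.
P(generic spam | evidence) = 0.0089208 / 0.21243 ≈ 0.042.

0.042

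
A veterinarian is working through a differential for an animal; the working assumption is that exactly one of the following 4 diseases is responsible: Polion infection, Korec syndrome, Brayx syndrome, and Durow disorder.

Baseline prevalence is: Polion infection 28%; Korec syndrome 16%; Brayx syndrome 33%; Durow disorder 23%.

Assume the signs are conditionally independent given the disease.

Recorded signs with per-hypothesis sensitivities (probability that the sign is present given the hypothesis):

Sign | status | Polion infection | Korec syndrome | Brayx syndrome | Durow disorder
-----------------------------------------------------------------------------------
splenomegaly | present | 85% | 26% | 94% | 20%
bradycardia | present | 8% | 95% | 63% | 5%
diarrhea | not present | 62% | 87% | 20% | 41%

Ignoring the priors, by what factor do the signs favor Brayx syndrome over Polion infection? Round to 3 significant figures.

Joint likelihood of the sign pattern under each hypothesis (using 1 − P(present | H) for each absent sign):
  Brayx syndrome: 0.94 × 0.63 × (1 − 0.20) = 0.47376
  Polion infection: 0.85 × 0.08 × (1 − 0.62) = 0.02584
Bayes factor = 0.47376 / 0.02584 ≈ 18.3

18.3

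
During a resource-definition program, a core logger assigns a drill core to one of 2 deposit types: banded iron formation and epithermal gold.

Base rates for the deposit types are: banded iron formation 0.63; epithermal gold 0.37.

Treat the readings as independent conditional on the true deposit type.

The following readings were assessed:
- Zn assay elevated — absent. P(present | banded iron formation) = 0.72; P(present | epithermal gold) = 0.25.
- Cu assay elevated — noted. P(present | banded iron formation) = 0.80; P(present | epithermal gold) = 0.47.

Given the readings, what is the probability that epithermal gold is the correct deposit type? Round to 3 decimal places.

For each hypothesis, the unnormalized posterior weight is prior × product of the reading likelihoods (using 1 − P(present | H) for each absent reading):
  banded iron formation: 0.63 × (1 − 0.72) × 0.80 = 0.14112
  epithermal gold: 0.37 × (1 − 0.25) × 0.47 = 0.13042
The unnormalized weights sum to 0.27155.
P(epithermal gold | evidence) = 0.13042 / 0.27155 ≈ 0.480.

0.480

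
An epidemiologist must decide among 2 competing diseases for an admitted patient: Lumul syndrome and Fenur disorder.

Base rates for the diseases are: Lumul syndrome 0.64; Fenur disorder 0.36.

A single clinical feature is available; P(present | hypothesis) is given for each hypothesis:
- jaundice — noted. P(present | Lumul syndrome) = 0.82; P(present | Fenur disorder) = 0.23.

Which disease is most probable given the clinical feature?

Lumul syndrome

For each hypothesis, the unnormalized posterior weight is prior × likelihood:
  Lumul syndrome: 0.64 × 0.82 = 0.5248
  Fenur disorder: 0.36 × 0.23 = 0.0828
The unnormalized weights sum to 0.6076.
P(Lumul syndrome | evidence) ≈ 0.5248 / 0.6076 ≈ 0.864
P(Fenur disorder | evidence) ≈ 0.0828 / 0.6076 ≈ 0.136
The largest is 0.864, so Lumul syndrome is most probable.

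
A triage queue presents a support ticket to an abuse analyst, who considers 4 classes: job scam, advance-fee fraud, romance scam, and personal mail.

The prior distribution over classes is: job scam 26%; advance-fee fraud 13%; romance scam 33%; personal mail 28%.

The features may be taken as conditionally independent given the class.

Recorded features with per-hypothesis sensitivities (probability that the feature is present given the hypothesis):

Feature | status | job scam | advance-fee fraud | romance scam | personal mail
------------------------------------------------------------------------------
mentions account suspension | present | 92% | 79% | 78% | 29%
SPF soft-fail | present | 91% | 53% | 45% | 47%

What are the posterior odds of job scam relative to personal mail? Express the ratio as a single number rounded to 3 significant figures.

Posterior odds equal prior odds times the likelihood ratio; only the two competing hypotheses matter.
  job scam: 0.26 × 0.92 × 0.91 = 0.21767
  personal mail: 0.28 × 0.29 × 0.47 = 0.038164
Odds(job scam : personal mail) = 0.21767 / 0.038164 ≈ 5.70.

5.70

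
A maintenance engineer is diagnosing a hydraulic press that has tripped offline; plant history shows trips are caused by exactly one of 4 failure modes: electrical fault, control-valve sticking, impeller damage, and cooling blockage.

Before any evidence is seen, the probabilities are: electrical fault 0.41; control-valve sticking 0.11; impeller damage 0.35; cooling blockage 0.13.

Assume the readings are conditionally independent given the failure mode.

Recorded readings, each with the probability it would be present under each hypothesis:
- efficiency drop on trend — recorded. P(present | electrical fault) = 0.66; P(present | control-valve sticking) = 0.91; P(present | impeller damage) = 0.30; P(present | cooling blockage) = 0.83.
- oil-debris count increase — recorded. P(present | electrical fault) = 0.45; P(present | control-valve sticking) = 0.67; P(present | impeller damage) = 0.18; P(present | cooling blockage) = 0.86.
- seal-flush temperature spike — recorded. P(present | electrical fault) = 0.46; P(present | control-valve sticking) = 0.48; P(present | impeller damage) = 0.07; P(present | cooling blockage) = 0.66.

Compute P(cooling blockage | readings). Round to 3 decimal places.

By Bayes' rule with conditional independence, the unnormalized weight for each hypothesis is prior × ∏ likelihoods:
  electrical fault: 0.41 × 0.66 × 0.45 × 0.46 = 0.056014
  control-valve sticking: 0.11 × 0.91 × 0.67 × 0.48 = 0.032192
  impeller damage: 0.35 × 0.30 × 0.18 × 0.07 = 0.001323
  cooling blockage: 0.13 × 0.83 × 0.86 × 0.66 = 0.061244
Marginal likelihood of the evidence = 0.15077.
P(cooling blockage | evidence) = 0.061244 / 0.15077 ≈ 0.406.

0.406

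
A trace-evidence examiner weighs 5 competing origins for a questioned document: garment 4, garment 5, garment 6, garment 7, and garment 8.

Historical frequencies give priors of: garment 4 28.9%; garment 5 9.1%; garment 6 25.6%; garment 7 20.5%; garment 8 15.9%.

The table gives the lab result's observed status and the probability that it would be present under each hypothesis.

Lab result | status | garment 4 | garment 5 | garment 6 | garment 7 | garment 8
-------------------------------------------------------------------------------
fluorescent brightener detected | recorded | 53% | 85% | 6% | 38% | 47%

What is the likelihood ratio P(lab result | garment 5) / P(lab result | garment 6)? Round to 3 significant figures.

Likelihood of this lab result under each hypothesis:
  garment 5: 0.85
  garment 6: 0.06
Bayes factor = 0.85 / 0.06 ≈ 14.2

14.2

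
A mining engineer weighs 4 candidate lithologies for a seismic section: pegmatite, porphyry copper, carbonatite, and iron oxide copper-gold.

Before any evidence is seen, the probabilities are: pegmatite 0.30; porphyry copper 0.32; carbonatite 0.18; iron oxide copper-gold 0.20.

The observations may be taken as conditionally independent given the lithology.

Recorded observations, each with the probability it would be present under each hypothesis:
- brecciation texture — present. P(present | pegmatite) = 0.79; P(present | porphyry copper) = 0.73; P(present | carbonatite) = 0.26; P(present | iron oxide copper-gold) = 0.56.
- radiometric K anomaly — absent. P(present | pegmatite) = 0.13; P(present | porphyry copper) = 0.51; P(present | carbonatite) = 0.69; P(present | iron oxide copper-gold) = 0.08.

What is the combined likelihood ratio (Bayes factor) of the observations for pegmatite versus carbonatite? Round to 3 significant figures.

Joint likelihood of the evidence pattern under each hypothesis (using 1 − P(present | H) for each absent observation):
  pegmatite: 0.79 × (1 − 0.13) = 0.6873
  carbonatite: 0.26 × (1 − 0.69) = 0.0806
Bayes factor = 0.6873 / 0.0806 ≈ 8.53

8.53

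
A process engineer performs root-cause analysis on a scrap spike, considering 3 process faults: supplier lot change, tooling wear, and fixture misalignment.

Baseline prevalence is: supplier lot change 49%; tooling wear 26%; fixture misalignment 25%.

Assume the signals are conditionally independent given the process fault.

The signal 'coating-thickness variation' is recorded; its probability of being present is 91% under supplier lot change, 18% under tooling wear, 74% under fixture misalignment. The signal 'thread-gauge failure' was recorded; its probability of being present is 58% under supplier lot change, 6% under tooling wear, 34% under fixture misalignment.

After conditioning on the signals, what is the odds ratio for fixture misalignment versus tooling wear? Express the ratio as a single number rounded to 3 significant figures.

22.4

Posterior odds equal prior odds times the likelihood ratio; only the two competing hypotheses matter.
  fixture misalignment: 0.25 × 0.74 × 0.34 = 0.0629
  tooling wear: 0.26 × 0.18 × 0.06 = 0.002808
Odds(fixture misalignment : tooling wear) = 0.0629 / 0.002808 ≈ 22.4.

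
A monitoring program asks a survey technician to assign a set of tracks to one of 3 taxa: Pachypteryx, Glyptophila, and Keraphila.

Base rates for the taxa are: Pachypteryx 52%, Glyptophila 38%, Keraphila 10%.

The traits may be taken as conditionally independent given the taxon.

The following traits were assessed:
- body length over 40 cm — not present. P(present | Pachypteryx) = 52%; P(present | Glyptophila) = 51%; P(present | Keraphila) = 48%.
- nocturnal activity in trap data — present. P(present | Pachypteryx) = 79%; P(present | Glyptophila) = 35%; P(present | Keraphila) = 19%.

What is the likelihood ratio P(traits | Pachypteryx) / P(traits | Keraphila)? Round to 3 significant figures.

3.84

The Bayes factor is the ratio of the joint likelihoods of the trait pattern under the two hypotheses (using 1 − P(present | H) for each absent trait).
  Pachypteryx: (1 − 0.52) × 0.79 = 0.3792
  Keraphila: (1 − 0.48) × 0.19 = 0.0988
Bayes factor = 0.3792 / 0.0988 ≈ 3.84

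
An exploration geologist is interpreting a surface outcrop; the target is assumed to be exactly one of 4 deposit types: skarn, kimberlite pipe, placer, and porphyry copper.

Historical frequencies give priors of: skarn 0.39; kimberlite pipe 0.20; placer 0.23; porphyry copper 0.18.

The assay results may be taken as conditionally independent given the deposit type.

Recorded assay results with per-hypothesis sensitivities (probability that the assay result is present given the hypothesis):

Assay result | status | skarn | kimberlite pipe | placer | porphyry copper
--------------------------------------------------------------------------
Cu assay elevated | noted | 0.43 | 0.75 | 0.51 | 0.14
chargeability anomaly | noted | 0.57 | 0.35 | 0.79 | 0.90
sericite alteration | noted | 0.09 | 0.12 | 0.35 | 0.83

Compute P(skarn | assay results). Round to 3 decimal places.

0.130

By Bayes' rule with conditional independence, the unnormalized weight for each hypothesis is prior × ∏ likelihoods:
  skarn: 0.39 × 0.43 × 0.57 × 0.09 = 0.008603
  kimberlite pipe: 0.20 × 0.75 × 0.35 × 0.12 = 0.0063
  placer: 0.23 × 0.51 × 0.79 × 0.35 = 0.032433
  porphyry copper: 0.18 × 0.14 × 0.90 × 0.83 = 0.018824
The unnormalized weights sum to 0.066161.
P(skarn | evidence) = 0.008603 / 0.066161 ≈ 0.130.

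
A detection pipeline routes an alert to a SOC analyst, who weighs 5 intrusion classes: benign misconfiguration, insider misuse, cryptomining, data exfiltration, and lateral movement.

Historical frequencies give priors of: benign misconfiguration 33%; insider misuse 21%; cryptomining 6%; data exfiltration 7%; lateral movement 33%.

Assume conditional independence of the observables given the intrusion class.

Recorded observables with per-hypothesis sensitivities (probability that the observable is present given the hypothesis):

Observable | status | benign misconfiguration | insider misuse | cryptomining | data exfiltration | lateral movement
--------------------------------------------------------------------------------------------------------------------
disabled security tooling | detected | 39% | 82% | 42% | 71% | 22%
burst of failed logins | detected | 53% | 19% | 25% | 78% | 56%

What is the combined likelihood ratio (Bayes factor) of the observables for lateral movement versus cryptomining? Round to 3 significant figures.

Take the product of per-observable likelihoods under each hypothesis, then divide.
  lateral movement: 0.22 × 0.56 = 0.1232
  cryptomining: 0.42 × 0.25 = 0.105
Bayes factor = 0.1232 / 0.105 ≈ 1.17

1.17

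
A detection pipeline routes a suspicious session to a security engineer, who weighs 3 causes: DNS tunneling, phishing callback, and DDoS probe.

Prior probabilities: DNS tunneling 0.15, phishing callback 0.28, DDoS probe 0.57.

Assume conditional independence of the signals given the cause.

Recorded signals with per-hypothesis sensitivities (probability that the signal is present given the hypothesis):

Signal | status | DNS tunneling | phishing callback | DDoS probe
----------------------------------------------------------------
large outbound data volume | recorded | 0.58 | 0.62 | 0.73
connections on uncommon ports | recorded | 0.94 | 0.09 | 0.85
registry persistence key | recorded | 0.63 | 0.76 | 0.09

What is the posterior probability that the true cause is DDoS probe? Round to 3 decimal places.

0.334

For each hypothesis, the unnormalized posterior weight is prior × product of the signal likelihoods:
  DNS tunneling: 0.15 × 0.58 × 0.94 × 0.63 = 0.051521
  phishing callback: 0.28 × 0.62 × 0.09 × 0.76 = 0.011874
  DDoS probe: 0.57 × 0.73 × 0.85 × 0.09 = 0.031832
Marginal likelihood of the evidence = 0.095227.
P(DDoS probe | evidence) = 0.031832 / 0.095227 ≈ 0.334.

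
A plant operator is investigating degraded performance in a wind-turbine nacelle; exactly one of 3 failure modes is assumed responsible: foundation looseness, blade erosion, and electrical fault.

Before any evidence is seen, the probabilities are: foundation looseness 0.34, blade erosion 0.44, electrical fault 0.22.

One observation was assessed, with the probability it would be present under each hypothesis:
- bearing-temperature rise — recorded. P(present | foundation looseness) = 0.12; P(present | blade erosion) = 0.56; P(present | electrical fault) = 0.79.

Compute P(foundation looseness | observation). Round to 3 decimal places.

0.089

For each hypothesis, the unnormalized posterior weight is prior × likelihood:
  foundation looseness: 0.34 × 0.12 = 0.0408
  blade erosion: 0.44 × 0.56 = 0.2464
  electrical fault: 0.22 × 0.79 = 0.1738
The unnormalized weights sum to 0.461.
P(foundation looseness | evidence) = 0.0408 / 0.461 ≈ 0.089.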